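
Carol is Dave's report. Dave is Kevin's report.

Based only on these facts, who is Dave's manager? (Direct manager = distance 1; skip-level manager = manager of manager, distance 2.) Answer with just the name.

Answer: Kevin

Derivation:
Reconstructing the manager chain from the given facts:
  Kevin -> Dave -> Carol
(each arrow means 'manager of the next')
Positions in the chain (0 = top):
  position of Kevin: 0
  position of Dave: 1
  position of Carol: 2

Dave is at position 1; the manager is 1 step up the chain, i.e. position 0: Kevin.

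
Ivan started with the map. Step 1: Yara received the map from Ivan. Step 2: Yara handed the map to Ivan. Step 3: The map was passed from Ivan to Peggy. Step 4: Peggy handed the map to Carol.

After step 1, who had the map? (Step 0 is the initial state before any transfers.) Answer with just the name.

Tracking the map holder through step 1:
After step 0 (start): Ivan
After step 1: Yara

At step 1, the holder is Yara.

Answer: Yara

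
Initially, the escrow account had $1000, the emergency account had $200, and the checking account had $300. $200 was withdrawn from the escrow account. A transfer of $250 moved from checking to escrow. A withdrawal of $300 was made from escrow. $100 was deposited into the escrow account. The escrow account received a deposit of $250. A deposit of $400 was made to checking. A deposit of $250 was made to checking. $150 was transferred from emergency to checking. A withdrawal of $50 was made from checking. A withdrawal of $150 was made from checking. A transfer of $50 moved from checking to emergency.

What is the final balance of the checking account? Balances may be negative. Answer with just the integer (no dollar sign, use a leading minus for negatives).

Tracking account balances step by step:
Start: escrow=1000, emergency=200, checking=300
Event 1 (withdraw 200 from escrow): escrow: 1000 - 200 = 800. Balances: escrow=800, emergency=200, checking=300
Event 2 (transfer 250 checking -> escrow): checking: 300 - 250 = 50, escrow: 800 + 250 = 1050. Balances: escrow=1050, emergency=200, checking=50
Event 3 (withdraw 300 from escrow): escrow: 1050 - 300 = 750. Balances: escrow=750, emergency=200, checking=50
Event 4 (deposit 100 to escrow): escrow: 750 + 100 = 850. Balances: escrow=850, emergency=200, checking=50
Event 5 (deposit 250 to escrow): escrow: 850 + 250 = 1100. Balances: escrow=1100, emergency=200, checking=50
Event 6 (deposit 400 to checking): checking: 50 + 400 = 450. Balances: escrow=1100, emergency=200, checking=450
Event 7 (deposit 250 to checking): checking: 450 + 250 = 700. Balances: escrow=1100, emergency=200, checking=700
Event 8 (transfer 150 emergency -> checking): emergency: 200 - 150 = 50, checking: 700 + 150 = 850. Balances: escrow=1100, emergency=50, checking=850
Event 9 (withdraw 50 from checking): checking: 850 - 50 = 800. Balances: escrow=1100, emergency=50, checking=800
Event 10 (withdraw 150 from checking): checking: 800 - 150 = 650. Balances: escrow=1100, emergency=50, checking=650
Event 11 (transfer 50 checking -> emergency): checking: 650 - 50 = 600, emergency: 50 + 50 = 100. Balances: escrow=1100, emergency=100, checking=600

Final balance of checking: 600

Answer: 600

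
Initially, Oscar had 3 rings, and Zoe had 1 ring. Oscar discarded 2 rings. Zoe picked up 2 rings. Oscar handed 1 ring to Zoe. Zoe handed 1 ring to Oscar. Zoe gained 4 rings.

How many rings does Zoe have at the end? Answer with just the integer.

Answer: 7

Derivation:
Tracking counts step by step:
Start: Oscar=3, Zoe=1
Event 1 (Oscar -2): Oscar: 3 -> 1. State: Oscar=1, Zoe=1
Event 2 (Zoe +2): Zoe: 1 -> 3. State: Oscar=1, Zoe=3
Event 3 (Oscar -> Zoe, 1): Oscar: 1 -> 0, Zoe: 3 -> 4. State: Oscar=0, Zoe=4
Event 4 (Zoe -> Oscar, 1): Zoe: 4 -> 3, Oscar: 0 -> 1. State: Oscar=1, Zoe=3
Event 5 (Zoe +4): Zoe: 3 -> 7. State: Oscar=1, Zoe=7

Zoe's final count: 7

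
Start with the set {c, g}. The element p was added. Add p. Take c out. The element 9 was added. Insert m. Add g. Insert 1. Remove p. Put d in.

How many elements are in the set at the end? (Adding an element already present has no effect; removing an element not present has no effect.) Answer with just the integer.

Tracking the set through each operation:
Start: {c, g}
Event 1 (add p): added. Set: {c, g, p}
Event 2 (add p): already present, no change. Set: {c, g, p}
Event 3 (remove c): removed. Set: {g, p}
Event 4 (add 9): added. Set: {9, g, p}
Event 5 (add m): added. Set: {9, g, m, p}
Event 6 (add g): already present, no change. Set: {9, g, m, p}
Event 7 (add 1): added. Set: {1, 9, g, m, p}
Event 8 (remove p): removed. Set: {1, 9, g, m}
Event 9 (add d): added. Set: {1, 9, d, g, m}

Final set: {1, 9, d, g, m} (size 5)

Answer: 5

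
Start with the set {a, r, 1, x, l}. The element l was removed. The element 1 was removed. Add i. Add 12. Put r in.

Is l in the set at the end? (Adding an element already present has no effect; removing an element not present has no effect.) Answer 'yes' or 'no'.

Tracking the set through each operation:
Start: {1, a, l, r, x}
Event 1 (remove l): removed. Set: {1, a, r, x}
Event 2 (remove 1): removed. Set: {a, r, x}
Event 3 (add i): added. Set: {a, i, r, x}
Event 4 (add 12): added. Set: {12, a, i, r, x}
Event 5 (add r): already present, no change. Set: {12, a, i, r, x}

Final set: {12, a, i, r, x} (size 5)
l is NOT in the final set.

Answer: no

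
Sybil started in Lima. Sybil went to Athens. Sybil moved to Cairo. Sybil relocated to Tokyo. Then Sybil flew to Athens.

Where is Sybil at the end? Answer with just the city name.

Answer: Athens

Derivation:
Tracking Sybil's location:
Start: Sybil is in Lima.
After move 1: Lima -> Athens. Sybil is in Athens.
After move 2: Athens -> Cairo. Sybil is in Cairo.
After move 3: Cairo -> Tokyo. Sybil is in Tokyo.
After move 4: Tokyo -> Athens. Sybil is in Athens.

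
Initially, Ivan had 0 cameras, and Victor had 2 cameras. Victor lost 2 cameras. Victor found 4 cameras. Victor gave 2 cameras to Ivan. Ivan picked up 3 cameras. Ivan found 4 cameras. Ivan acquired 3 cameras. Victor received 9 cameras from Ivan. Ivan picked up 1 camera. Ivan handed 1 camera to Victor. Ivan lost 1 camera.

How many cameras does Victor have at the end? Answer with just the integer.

Answer: 12

Derivation:
Tracking counts step by step:
Start: Ivan=0, Victor=2
Event 1 (Victor -2): Victor: 2 -> 0. State: Ivan=0, Victor=0
Event 2 (Victor +4): Victor: 0 -> 4. State: Ivan=0, Victor=4
Event 3 (Victor -> Ivan, 2): Victor: 4 -> 2, Ivan: 0 -> 2. State: Ivan=2, Victor=2
Event 4 (Ivan +3): Ivan: 2 -> 5. State: Ivan=5, Victor=2
Event 5 (Ivan +4): Ivan: 5 -> 9. State: Ivan=9, Victor=2
Event 6 (Ivan +3): Ivan: 9 -> 12. State: Ivan=12, Victor=2
Event 7 (Ivan -> Victor, 9): Ivan: 12 -> 3, Victor: 2 -> 11. State: Ivan=3, Victor=11
Event 8 (Ivan +1): Ivan: 3 -> 4. State: Ivan=4, Victor=11
Event 9 (Ivan -> Victor, 1): Ivan: 4 -> 3, Victor: 11 -> 12. State: Ivan=3, Victor=12
Event 10 (Ivan -1): Ivan: 3 -> 2. State: Ivan=2, Victor=12

Victor's final count: 12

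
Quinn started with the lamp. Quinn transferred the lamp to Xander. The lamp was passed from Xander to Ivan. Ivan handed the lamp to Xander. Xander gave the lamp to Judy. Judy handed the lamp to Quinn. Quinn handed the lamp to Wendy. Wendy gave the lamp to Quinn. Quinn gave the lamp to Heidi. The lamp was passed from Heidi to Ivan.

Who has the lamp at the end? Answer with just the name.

Answer: Ivan

Derivation:
Tracking the lamp through each event:
Start: Quinn has the lamp.
After event 1: Xander has the lamp.
After event 2: Ivan has the lamp.
After event 3: Xander has the lamp.
After event 4: Judy has the lamp.
After event 5: Quinn has the lamp.
After event 6: Wendy has the lamp.
After event 7: Quinn has the lamp.
After event 8: Heidi has the lamp.
After event 9: Ivan has the lamp.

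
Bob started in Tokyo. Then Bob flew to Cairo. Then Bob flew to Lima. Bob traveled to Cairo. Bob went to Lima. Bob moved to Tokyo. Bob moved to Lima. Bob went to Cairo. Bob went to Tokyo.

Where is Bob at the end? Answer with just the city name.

Tracking Bob's location:
Start: Bob is in Tokyo.
After move 1: Tokyo -> Cairo. Bob is in Cairo.
After move 2: Cairo -> Lima. Bob is in Lima.
After move 3: Lima -> Cairo. Bob is in Cairo.
After move 4: Cairo -> Lima. Bob is in Lima.
After move 5: Lima -> Tokyo. Bob is in Tokyo.
After move 6: Tokyo -> Lima. Bob is in Lima.
After move 7: Lima -> Cairo. Bob is in Cairo.
After move 8: Cairo -> Tokyo. Bob is in Tokyo.

Answer: Tokyo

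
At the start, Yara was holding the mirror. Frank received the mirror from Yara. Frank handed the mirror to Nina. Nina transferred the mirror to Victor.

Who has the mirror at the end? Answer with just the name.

Answer: Victor

Derivation:
Tracking the mirror through each event:
Start: Yara has the mirror.
After event 1: Frank has the mirror.
After event 2: Nina has the mirror.
After event 3: Victor has the mirror.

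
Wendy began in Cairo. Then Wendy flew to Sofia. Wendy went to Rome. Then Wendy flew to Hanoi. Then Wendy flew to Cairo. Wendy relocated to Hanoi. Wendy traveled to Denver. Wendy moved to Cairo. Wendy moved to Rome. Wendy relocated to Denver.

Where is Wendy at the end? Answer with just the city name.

Tracking Wendy's location:
Start: Wendy is in Cairo.
After move 1: Cairo -> Sofia. Wendy is in Sofia.
After move 2: Sofia -> Rome. Wendy is in Rome.
After move 3: Rome -> Hanoi. Wendy is in Hanoi.
After move 4: Hanoi -> Cairo. Wendy is in Cairo.
After move 5: Cairo -> Hanoi. Wendy is in Hanoi.
After move 6: Hanoi -> Denver. Wendy is in Denver.
After move 7: Denver -> Cairo. Wendy is in Cairo.
After move 8: Cairo -> Rome. Wendy is in Rome.
After move 9: Rome -> Denver. Wendy is in Denver.

Answer: Denver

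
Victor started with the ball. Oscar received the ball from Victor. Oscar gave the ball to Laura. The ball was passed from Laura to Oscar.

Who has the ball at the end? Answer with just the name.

Tracking the ball through each event:
Start: Victor has the ball.
After event 1: Oscar has the ball.
After event 2: Laura has the ball.
After event 3: Oscar has the ball.

Answer: Oscar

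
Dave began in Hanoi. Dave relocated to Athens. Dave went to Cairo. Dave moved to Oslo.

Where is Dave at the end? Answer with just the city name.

Tracking Dave's location:
Start: Dave is in Hanoi.
After move 1: Hanoi -> Athens. Dave is in Athens.
After move 2: Athens -> Cairo. Dave is in Cairo.
After move 3: Cairo -> Oslo. Dave is in Oslo.

Answer: Oslo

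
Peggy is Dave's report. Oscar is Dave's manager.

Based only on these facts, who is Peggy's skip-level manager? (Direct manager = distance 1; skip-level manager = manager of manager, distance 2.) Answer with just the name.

Reconstructing the manager chain from the given facts:
  Oscar -> Dave -> Peggy
(each arrow means 'manager of the next')
Positions in the chain (0 = top):
  position of Oscar: 0
  position of Dave: 1
  position of Peggy: 2

Peggy is at position 2; the skip-level manager is 2 steps up the chain, i.e. position 0: Oscar.

Answer: Oscar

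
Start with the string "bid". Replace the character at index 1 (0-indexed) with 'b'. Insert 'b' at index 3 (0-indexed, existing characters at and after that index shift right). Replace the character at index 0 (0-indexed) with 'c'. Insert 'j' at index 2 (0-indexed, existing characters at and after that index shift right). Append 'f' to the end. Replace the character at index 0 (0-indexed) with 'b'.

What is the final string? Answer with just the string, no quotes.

Answer: bbjdbf

Derivation:
Applying each edit step by step:
Start: "bid"
Op 1 (replace idx 1: 'i' -> 'b'): "bid" -> "bbd"
Op 2 (insert 'b' at idx 3): "bbd" -> "bbdb"
Op 3 (replace idx 0: 'b' -> 'c'): "bbdb" -> "cbdb"
Op 4 (insert 'j' at idx 2): "cbdb" -> "cbjdb"
Op 5 (append 'f'): "cbjdb" -> "cbjdbf"
Op 6 (replace idx 0: 'c' -> 'b'): "cbjdbf" -> "bbjdbf"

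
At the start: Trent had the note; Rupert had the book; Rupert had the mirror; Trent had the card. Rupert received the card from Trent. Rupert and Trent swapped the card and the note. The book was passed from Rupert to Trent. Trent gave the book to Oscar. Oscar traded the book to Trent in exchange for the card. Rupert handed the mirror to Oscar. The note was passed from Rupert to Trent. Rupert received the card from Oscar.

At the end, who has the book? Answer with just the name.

Tracking all object holders:
Start: note:Trent, book:Rupert, mirror:Rupert, card:Trent
Event 1 (give card: Trent -> Rupert). State: note:Trent, book:Rupert, mirror:Rupert, card:Rupert
Event 2 (swap card<->note: now card:Trent, note:Rupert). State: note:Rupert, book:Rupert, mirror:Rupert, card:Trent
Event 3 (give book: Rupert -> Trent). State: note:Rupert, book:Trent, mirror:Rupert, card:Trent
Event 4 (give book: Trent -> Oscar). State: note:Rupert, book:Oscar, mirror:Rupert, card:Trent
Event 5 (swap book<->card: now book:Trent, card:Oscar). State: note:Rupert, book:Trent, mirror:Rupert, card:Oscar
Event 6 (give mirror: Rupert -> Oscar). State: note:Rupert, book:Trent, mirror:Oscar, card:Oscar
Event 7 (give note: Rupert -> Trent). State: note:Trent, book:Trent, mirror:Oscar, card:Oscar
Event 8 (give card: Oscar -> Rupert). State: note:Trent, book:Trent, mirror:Oscar, card:Rupert

Final state: note:Trent, book:Trent, mirror:Oscar, card:Rupert
The book is held by Trent.

Answer: Trent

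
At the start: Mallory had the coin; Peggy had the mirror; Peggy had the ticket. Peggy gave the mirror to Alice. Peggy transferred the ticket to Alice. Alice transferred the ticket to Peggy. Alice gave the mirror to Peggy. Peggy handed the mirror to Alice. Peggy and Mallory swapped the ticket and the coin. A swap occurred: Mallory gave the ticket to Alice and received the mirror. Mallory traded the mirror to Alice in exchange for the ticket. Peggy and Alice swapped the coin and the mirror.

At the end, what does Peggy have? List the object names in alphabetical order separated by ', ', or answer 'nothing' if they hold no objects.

Answer: mirror

Derivation:
Tracking all object holders:
Start: coin:Mallory, mirror:Peggy, ticket:Peggy
Event 1 (give mirror: Peggy -> Alice). State: coin:Mallory, mirror:Alice, ticket:Peggy
Event 2 (give ticket: Peggy -> Alice). State: coin:Mallory, mirror:Alice, ticket:Alice
Event 3 (give ticket: Alice -> Peggy). State: coin:Mallory, mirror:Alice, ticket:Peggy
Event 4 (give mirror: Alice -> Peggy). State: coin:Mallory, mirror:Peggy, ticket:Peggy
Event 5 (give mirror: Peggy -> Alice). State: coin:Mallory, mirror:Alice, ticket:Peggy
Event 6 (swap ticket<->coin: now ticket:Mallory, coin:Peggy). State: coin:Peggy, mirror:Alice, ticket:Mallory
Event 7 (swap ticket<->mirror: now ticket:Alice, mirror:Mallory). State: coin:Peggy, mirror:Mallory, ticket:Alice
Event 8 (swap mirror<->ticket: now mirror:Alice, ticket:Mallory). State: coin:Peggy, mirror:Alice, ticket:Mallory
Event 9 (swap coin<->mirror: now coin:Alice, mirror:Peggy). State: coin:Alice, mirror:Peggy, ticket:Mallory

Final state: coin:Alice, mirror:Peggy, ticket:Mallory
Peggy holds: mirror.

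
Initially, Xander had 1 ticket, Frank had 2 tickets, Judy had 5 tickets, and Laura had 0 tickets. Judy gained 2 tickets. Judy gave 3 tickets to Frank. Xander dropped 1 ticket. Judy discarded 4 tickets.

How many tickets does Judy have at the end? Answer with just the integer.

Tracking counts step by step:
Start: Xander=1, Frank=2, Judy=5, Laura=0
Event 1 (Judy +2): Judy: 5 -> 7. State: Xander=1, Frank=2, Judy=7, Laura=0
Event 2 (Judy -> Frank, 3): Judy: 7 -> 4, Frank: 2 -> 5. State: Xander=1, Frank=5, Judy=4, Laura=0
Event 3 (Xander -1): Xander: 1 -> 0. State: Xander=0, Frank=5, Judy=4, Laura=0
Event 4 (Judy -4): Judy: 4 -> 0. State: Xander=0, Frank=5, Judy=0, Laura=0

Judy's final count: 0

Answer: 0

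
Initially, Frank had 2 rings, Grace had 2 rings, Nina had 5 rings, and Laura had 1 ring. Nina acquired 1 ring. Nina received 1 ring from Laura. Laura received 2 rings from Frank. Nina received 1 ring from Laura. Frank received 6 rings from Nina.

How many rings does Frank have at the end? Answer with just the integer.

Tracking counts step by step:
Start: Frank=2, Grace=2, Nina=5, Laura=1
Event 1 (Nina +1): Nina: 5 -> 6. State: Frank=2, Grace=2, Nina=6, Laura=1
Event 2 (Laura -> Nina, 1): Laura: 1 -> 0, Nina: 6 -> 7. State: Frank=2, Grace=2, Nina=7, Laura=0
Event 3 (Frank -> Laura, 2): Frank: 2 -> 0, Laura: 0 -> 2. State: Frank=0, Grace=2, Nina=7, Laura=2
Event 4 (Laura -> Nina, 1): Laura: 2 -> 1, Nina: 7 -> 8. State: Frank=0, Grace=2, Nina=8, Laura=1
Event 5 (Nina -> Frank, 6): Nina: 8 -> 2, Frank: 0 -> 6. State: Frank=6, Grace=2, Nina=2, Laura=1

Frank's final count: 6

Answer: 6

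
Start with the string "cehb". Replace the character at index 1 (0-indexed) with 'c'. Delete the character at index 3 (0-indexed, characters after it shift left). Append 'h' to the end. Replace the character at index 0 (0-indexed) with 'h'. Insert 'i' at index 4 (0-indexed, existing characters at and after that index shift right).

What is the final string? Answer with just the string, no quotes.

Applying each edit step by step:
Start: "cehb"
Op 1 (replace idx 1: 'e' -> 'c'): "cehb" -> "cchb"
Op 2 (delete idx 3 = 'b'): "cchb" -> "cch"
Op 3 (append 'h'): "cch" -> "cchh"
Op 4 (replace idx 0: 'c' -> 'h'): "cchh" -> "hchh"
Op 5 (insert 'i' at idx 4): "hchh" -> "hchhi"

Answer: hchhi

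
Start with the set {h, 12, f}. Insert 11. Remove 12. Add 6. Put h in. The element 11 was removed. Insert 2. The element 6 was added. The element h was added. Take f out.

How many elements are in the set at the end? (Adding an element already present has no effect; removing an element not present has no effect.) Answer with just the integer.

Tracking the set through each operation:
Start: {12, f, h}
Event 1 (add 11): added. Set: {11, 12, f, h}
Event 2 (remove 12): removed. Set: {11, f, h}
Event 3 (add 6): added. Set: {11, 6, f, h}
Event 4 (add h): already present, no change. Set: {11, 6, f, h}
Event 5 (remove 11): removed. Set: {6, f, h}
Event 6 (add 2): added. Set: {2, 6, f, h}
Event 7 (add 6): already present, no change. Set: {2, 6, f, h}
Event 8 (add h): already present, no change. Set: {2, 6, f, h}
Event 9 (remove f): removed. Set: {2, 6, h}

Final set: {2, 6, h} (size 3)

Answer: 3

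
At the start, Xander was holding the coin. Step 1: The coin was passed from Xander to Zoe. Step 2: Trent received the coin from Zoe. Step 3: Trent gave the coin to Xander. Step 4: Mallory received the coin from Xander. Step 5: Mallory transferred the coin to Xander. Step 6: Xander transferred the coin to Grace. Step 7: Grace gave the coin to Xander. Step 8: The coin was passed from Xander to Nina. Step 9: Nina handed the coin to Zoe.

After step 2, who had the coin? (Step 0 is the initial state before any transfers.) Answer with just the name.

Answer: Trent

Derivation:
Tracking the coin holder through step 2:
After step 0 (start): Xander
After step 1: Zoe
After step 2: Trent

At step 2, the holder is Trent.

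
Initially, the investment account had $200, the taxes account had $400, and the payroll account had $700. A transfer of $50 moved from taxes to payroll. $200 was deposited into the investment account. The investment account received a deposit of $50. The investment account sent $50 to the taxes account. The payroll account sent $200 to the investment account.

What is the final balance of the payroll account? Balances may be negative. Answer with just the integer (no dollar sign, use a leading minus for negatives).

Answer: 550

Derivation:
Tracking account balances step by step:
Start: investment=200, taxes=400, payroll=700
Event 1 (transfer 50 taxes -> payroll): taxes: 400 - 50 = 350, payroll: 700 + 50 = 750. Balances: investment=200, taxes=350, payroll=750
Event 2 (deposit 200 to investment): investment: 200 + 200 = 400. Balances: investment=400, taxes=350, payroll=750
Event 3 (deposit 50 to investment): investment: 400 + 50 = 450. Balances: investment=450, taxes=350, payroll=750
Event 4 (transfer 50 investment -> taxes): investment: 450 - 50 = 400, taxes: 350 + 50 = 400. Balances: investment=400, taxes=400, payroll=750
Event 5 (transfer 200 payroll -> investment): payroll: 750 - 200 = 550, investment: 400 + 200 = 600. Balances: investment=600, taxes=400, payroll=550

Final balance of payroll: 550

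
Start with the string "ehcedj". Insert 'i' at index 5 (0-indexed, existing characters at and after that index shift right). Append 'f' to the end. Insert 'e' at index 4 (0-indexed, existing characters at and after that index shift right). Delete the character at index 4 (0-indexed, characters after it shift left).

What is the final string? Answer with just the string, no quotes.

Answer: ehcedijf

Derivation:
Applying each edit step by step:
Start: "ehcedj"
Op 1 (insert 'i' at idx 5): "ehcedj" -> "ehcedij"
Op 2 (append 'f'): "ehcedij" -> "ehcedijf"
Op 3 (insert 'e' at idx 4): "ehcedijf" -> "ehceedijf"
Op 4 (delete idx 4 = 'e'): "ehceedijf" -> "ehcedijf"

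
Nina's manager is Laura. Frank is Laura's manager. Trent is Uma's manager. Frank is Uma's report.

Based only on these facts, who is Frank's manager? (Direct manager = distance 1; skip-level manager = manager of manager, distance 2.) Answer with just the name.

Answer: Uma

Derivation:
Reconstructing the manager chain from the given facts:
  Trent -> Uma -> Frank -> Laura -> Nina
(each arrow means 'manager of the next')
Positions in the chain (0 = top):
  position of Trent: 0
  position of Uma: 1
  position of Frank: 2
  position of Laura: 3
  position of Nina: 4

Frank is at position 2; the manager is 1 step up the chain, i.e. position 1: Uma.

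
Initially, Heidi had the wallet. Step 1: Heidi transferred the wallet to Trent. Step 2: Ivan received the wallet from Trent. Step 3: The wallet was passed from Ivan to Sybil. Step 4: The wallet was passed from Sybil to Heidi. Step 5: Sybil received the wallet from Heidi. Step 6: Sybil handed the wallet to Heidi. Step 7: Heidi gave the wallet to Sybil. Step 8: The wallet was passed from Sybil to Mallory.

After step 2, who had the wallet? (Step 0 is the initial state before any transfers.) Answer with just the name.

Tracking the wallet holder through step 2:
After step 0 (start): Heidi
After step 1: Trent
After step 2: Ivan

At step 2, the holder is Ivan.

Answer: Ivan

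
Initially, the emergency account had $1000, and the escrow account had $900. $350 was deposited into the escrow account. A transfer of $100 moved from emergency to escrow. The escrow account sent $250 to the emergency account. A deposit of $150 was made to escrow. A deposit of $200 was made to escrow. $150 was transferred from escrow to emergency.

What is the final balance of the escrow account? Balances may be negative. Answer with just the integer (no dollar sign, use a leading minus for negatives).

Answer: 1300

Derivation:
Tracking account balances step by step:
Start: emergency=1000, escrow=900
Event 1 (deposit 350 to escrow): escrow: 900 + 350 = 1250. Balances: emergency=1000, escrow=1250
Event 2 (transfer 100 emergency -> escrow): emergency: 1000 - 100 = 900, escrow: 1250 + 100 = 1350. Balances: emergency=900, escrow=1350
Event 3 (transfer 250 escrow -> emergency): escrow: 1350 - 250 = 1100, emergency: 900 + 250 = 1150. Balances: emergency=1150, escrow=1100
Event 4 (deposit 150 to escrow): escrow: 1100 + 150 = 1250. Balances: emergency=1150, escrow=1250
Event 5 (deposit 200 to escrow): escrow: 1250 + 200 = 1450. Balances: emergency=1150, escrow=1450
Event 6 (transfer 150 escrow -> emergency): escrow: 1450 - 150 = 1300, emergency: 1150 + 150 = 1300. Balances: emergency=1300, escrow=1300

Final balance of escrow: 1300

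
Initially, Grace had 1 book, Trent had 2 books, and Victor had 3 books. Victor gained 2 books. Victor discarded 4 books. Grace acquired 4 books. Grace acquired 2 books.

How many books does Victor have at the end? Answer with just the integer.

Answer: 1

Derivation:
Tracking counts step by step:
Start: Grace=1, Trent=2, Victor=3
Event 1 (Victor +2): Victor: 3 -> 5. State: Grace=1, Trent=2, Victor=5
Event 2 (Victor -4): Victor: 5 -> 1. State: Grace=1, Trent=2, Victor=1
Event 3 (Grace +4): Grace: 1 -> 5. State: Grace=5, Trent=2, Victor=1
Event 4 (Grace +2): Grace: 5 -> 7. State: Grace=7, Trent=2, Victor=1

Victor's final count: 1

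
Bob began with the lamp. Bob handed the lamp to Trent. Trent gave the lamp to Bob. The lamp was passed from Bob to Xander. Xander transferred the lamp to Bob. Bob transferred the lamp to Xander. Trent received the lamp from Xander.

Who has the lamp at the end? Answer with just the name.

Answer: Trent

Derivation:
Tracking the lamp through each event:
Start: Bob has the lamp.
After event 1: Trent has the lamp.
After event 2: Bob has the lamp.
After event 3: Xander has the lamp.
After event 4: Bob has the lamp.
After event 5: Xander has the lamp.
After event 6: Trent has the lamp.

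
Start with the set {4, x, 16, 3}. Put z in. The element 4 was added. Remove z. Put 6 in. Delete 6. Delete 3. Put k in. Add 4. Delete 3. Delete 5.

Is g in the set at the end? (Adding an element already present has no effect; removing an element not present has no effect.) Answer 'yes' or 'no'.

Tracking the set through each operation:
Start: {16, 3, 4, x}
Event 1 (add z): added. Set: {16, 3, 4, x, z}
Event 2 (add 4): already present, no change. Set: {16, 3, 4, x, z}
Event 3 (remove z): removed. Set: {16, 3, 4, x}
Event 4 (add 6): added. Set: {16, 3, 4, 6, x}
Event 5 (remove 6): removed. Set: {16, 3, 4, x}
Event 6 (remove 3): removed. Set: {16, 4, x}
Event 7 (add k): added. Set: {16, 4, k, x}
Event 8 (add 4): already present, no change. Set: {16, 4, k, x}
Event 9 (remove 3): not present, no change. Set: {16, 4, k, x}
Event 10 (remove 5): not present, no change. Set: {16, 4, k, x}

Final set: {16, 4, k, x} (size 4)
g is NOT in the final set.

Answer: no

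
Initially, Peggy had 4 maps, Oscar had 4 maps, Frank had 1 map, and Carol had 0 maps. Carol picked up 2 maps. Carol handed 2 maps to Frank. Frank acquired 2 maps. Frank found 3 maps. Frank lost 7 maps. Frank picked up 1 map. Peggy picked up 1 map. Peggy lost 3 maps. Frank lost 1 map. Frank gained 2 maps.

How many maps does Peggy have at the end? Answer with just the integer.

Answer: 2

Derivation:
Tracking counts step by step:
Start: Peggy=4, Oscar=4, Frank=1, Carol=0
Event 1 (Carol +2): Carol: 0 -> 2. State: Peggy=4, Oscar=4, Frank=1, Carol=2
Event 2 (Carol -> Frank, 2): Carol: 2 -> 0, Frank: 1 -> 3. State: Peggy=4, Oscar=4, Frank=3, Carol=0
Event 3 (Frank +2): Frank: 3 -> 5. State: Peggy=4, Oscar=4, Frank=5, Carol=0
Event 4 (Frank +3): Frank: 5 -> 8. State: Peggy=4, Oscar=4, Frank=8, Carol=0
Event 5 (Frank -7): Frank: 8 -> 1. State: Peggy=4, Oscar=4, Frank=1, Carol=0
Event 6 (Frank +1): Frank: 1 -> 2. State: Peggy=4, Oscar=4, Frank=2, Carol=0
Event 7 (Peggy +1): Peggy: 4 -> 5. State: Peggy=5, Oscar=4, Frank=2, Carol=0
Event 8 (Peggy -3): Peggy: 5 -> 2. State: Peggy=2, Oscar=4, Frank=2, Carol=0
Event 9 (Frank -1): Frank: 2 -> 1. State: Peggy=2, Oscar=4, Frank=1, Carol=0
Event 10 (Frank +2): Frank: 1 -> 3. State: Peggy=2, Oscar=4, Frank=3, Carol=0

Peggy's final count: 2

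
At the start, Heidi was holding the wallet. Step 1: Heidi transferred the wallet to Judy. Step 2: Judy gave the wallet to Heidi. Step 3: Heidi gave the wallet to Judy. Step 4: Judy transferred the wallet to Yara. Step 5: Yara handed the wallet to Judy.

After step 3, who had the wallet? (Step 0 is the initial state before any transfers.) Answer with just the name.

Tracking the wallet holder through step 3:
After step 0 (start): Heidi
After step 1: Judy
After step 2: Heidi
After step 3: Judy

At step 3, the holder is Judy.

Answer: Judy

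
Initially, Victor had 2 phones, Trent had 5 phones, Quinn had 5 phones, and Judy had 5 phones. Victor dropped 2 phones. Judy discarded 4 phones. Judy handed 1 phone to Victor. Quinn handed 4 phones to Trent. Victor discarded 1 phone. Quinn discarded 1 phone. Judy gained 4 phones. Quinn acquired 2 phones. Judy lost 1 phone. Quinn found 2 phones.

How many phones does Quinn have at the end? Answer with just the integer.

Answer: 4

Derivation:
Tracking counts step by step:
Start: Victor=2, Trent=5, Quinn=5, Judy=5
Event 1 (Victor -2): Victor: 2 -> 0. State: Victor=0, Trent=5, Quinn=5, Judy=5
Event 2 (Judy -4): Judy: 5 -> 1. State: Victor=0, Trent=5, Quinn=5, Judy=1
Event 3 (Judy -> Victor, 1): Judy: 1 -> 0, Victor: 0 -> 1. State: Victor=1, Trent=5, Quinn=5, Judy=0
Event 4 (Quinn -> Trent, 4): Quinn: 5 -> 1, Trent: 5 -> 9. State: Victor=1, Trent=9, Quinn=1, Judy=0
Event 5 (Victor -1): Victor: 1 -> 0. State: Victor=0, Trent=9, Quinn=1, Judy=0
Event 6 (Quinn -1): Quinn: 1 -> 0. State: Victor=0, Trent=9, Quinn=0, Judy=0
Event 7 (Judy +4): Judy: 0 -> 4. State: Victor=0, Trent=9, Quinn=0, Judy=4
Event 8 (Quinn +2): Quinn: 0 -> 2. State: Victor=0, Trent=9, Quinn=2, Judy=4
Event 9 (Judy -1): Judy: 4 -> 3. State: Victor=0, Trent=9, Quinn=2, Judy=3
Event 10 (Quinn +2): Quinn: 2 -> 4. State: Victor=0, Trent=9, Quinn=4, Judy=3

Quinn's final count: 4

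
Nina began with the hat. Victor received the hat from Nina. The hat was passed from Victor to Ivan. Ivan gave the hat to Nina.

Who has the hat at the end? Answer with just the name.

Answer: Nina

Derivation:
Tracking the hat through each event:
Start: Nina has the hat.
After event 1: Victor has the hat.
After event 2: Ivan has the hat.
After event 3: Nina has the hat.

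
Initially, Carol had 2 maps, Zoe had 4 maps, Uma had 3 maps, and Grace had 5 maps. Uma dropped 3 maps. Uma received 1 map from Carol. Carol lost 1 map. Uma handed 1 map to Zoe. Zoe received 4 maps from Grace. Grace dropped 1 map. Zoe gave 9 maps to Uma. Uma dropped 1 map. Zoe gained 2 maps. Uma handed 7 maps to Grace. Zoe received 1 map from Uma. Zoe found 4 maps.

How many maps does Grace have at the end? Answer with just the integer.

Answer: 7

Derivation:
Tracking counts step by step:
Start: Carol=2, Zoe=4, Uma=3, Grace=5
Event 1 (Uma -3): Uma: 3 -> 0. State: Carol=2, Zoe=4, Uma=0, Grace=5
Event 2 (Carol -> Uma, 1): Carol: 2 -> 1, Uma: 0 -> 1. State: Carol=1, Zoe=4, Uma=1, Grace=5
Event 3 (Carol -1): Carol: 1 -> 0. State: Carol=0, Zoe=4, Uma=1, Grace=5
Event 4 (Uma -> Zoe, 1): Uma: 1 -> 0, Zoe: 4 -> 5. State: Carol=0, Zoe=5, Uma=0, Grace=5
Event 5 (Grace -> Zoe, 4): Grace: 5 -> 1, Zoe: 5 -> 9. State: Carol=0, Zoe=9, Uma=0, Grace=1
Event 6 (Grace -1): Grace: 1 -> 0. State: Carol=0, Zoe=9, Uma=0, Grace=0
Event 7 (Zoe -> Uma, 9): Zoe: 9 -> 0, Uma: 0 -> 9. State: Carol=0, Zoe=0, Uma=9, Grace=0
Event 8 (Uma -1): Uma: 9 -> 8. State: Carol=0, Zoe=0, Uma=8, Grace=0
Event 9 (Zoe +2): Zoe: 0 -> 2. State: Carol=0, Zoe=2, Uma=8, Grace=0
Event 10 (Uma -> Grace, 7): Uma: 8 -> 1, Grace: 0 -> 7. State: Carol=0, Zoe=2, Uma=1, Grace=7
Event 11 (Uma -> Zoe, 1): Uma: 1 -> 0, Zoe: 2 -> 3. State: Carol=0, Zoe=3, Uma=0, Grace=7
Event 12 (Zoe +4): Zoe: 3 -> 7. State: Carol=0, Zoe=7, Uma=0, Grace=7

Grace's final count: 7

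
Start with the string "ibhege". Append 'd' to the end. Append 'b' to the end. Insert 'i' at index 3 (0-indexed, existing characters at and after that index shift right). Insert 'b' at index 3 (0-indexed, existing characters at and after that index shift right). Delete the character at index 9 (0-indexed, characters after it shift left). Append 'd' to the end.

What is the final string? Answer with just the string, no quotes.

Applying each edit step by step:
Start: "ibhege"
Op 1 (append 'd'): "ibhege" -> "ibheged"
Op 2 (append 'b'): "ibheged" -> "ibhegedb"
Op 3 (insert 'i' at idx 3): "ibhegedb" -> "ibhiegedb"
Op 4 (insert 'b' at idx 3): "ibhiegedb" -> "ibhbiegedb"
Op 5 (delete idx 9 = 'b'): "ibhbiegedb" -> "ibhbieged"
Op 6 (append 'd'): "ibhbieged" -> "ibhbiegedd"

Answer: ibhbiegedd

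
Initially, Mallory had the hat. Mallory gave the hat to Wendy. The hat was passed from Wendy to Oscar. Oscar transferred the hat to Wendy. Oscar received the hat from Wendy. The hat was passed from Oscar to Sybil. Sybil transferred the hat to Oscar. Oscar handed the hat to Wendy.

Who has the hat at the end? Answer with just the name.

Answer: Wendy

Derivation:
Tracking the hat through each event:
Start: Mallory has the hat.
After event 1: Wendy has the hat.
After event 2: Oscar has the hat.
After event 3: Wendy has the hat.
After event 4: Oscar has the hat.
After event 5: Sybil has the hat.
After event 6: Oscar has the hat.
After event 7: Wendy has the hat.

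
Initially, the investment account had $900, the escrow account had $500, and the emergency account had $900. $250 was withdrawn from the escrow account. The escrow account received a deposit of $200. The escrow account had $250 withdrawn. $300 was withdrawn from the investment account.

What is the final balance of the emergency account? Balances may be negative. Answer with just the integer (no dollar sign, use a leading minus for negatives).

Answer: 900

Derivation:
Tracking account balances step by step:
Start: investment=900, escrow=500, emergency=900
Event 1 (withdraw 250 from escrow): escrow: 500 - 250 = 250. Balances: investment=900, escrow=250, emergency=900
Event 2 (deposit 200 to escrow): escrow: 250 + 200 = 450. Balances: investment=900, escrow=450, emergency=900
Event 3 (withdraw 250 from escrow): escrow: 450 - 250 = 200. Balances: investment=900, escrow=200, emergency=900
Event 4 (withdraw 300 from investment): investment: 900 - 300 = 600. Balances: investment=600, escrow=200, emergency=900

Final balance of emergency: 900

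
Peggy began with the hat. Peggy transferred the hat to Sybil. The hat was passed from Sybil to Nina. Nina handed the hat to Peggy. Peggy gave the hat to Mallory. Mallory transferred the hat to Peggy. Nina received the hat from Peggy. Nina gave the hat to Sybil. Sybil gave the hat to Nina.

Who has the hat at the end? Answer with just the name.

Answer: Nina

Derivation:
Tracking the hat through each event:
Start: Peggy has the hat.
After event 1: Sybil has the hat.
After event 2: Nina has the hat.
After event 3: Peggy has the hat.
After event 4: Mallory has the hat.
After event 5: Peggy has the hat.
After event 6: Nina has the hat.
After event 7: Sybil has the hat.
After event 8: Nina has the hat.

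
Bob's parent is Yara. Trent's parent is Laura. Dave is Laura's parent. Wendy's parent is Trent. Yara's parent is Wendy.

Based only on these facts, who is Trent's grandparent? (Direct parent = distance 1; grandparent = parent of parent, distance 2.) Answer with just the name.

Reconstructing the parent chain from the given facts:
  Dave -> Laura -> Trent -> Wendy -> Yara -> Bob
(each arrow means 'parent of the next')
Positions in the chain (0 = top):
  position of Dave: 0
  position of Laura: 1
  position of Trent: 2
  position of Wendy: 3
  position of Yara: 4
  position of Bob: 5

Trent is at position 2; the grandparent is 2 steps up the chain, i.e. position 0: Dave.

Answer: Dave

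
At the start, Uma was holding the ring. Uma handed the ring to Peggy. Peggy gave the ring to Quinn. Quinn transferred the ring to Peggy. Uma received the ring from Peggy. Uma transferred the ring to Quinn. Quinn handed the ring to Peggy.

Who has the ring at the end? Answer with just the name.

Answer: Peggy

Derivation:
Tracking the ring through each event:
Start: Uma has the ring.
After event 1: Peggy has the ring.
After event 2: Quinn has the ring.
After event 3: Peggy has the ring.
After event 4: Uma has the ring.
After event 5: Quinn has the ring.
After event 6: Peggy has the ring.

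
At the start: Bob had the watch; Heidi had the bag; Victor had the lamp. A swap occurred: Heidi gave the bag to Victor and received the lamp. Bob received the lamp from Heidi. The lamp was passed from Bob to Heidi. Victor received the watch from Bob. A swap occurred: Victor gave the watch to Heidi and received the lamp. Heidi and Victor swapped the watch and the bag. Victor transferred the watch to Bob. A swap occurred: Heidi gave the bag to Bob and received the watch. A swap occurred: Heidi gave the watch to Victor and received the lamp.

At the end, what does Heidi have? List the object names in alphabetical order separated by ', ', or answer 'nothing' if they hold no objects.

Answer: lamp

Derivation:
Tracking all object holders:
Start: watch:Bob, bag:Heidi, lamp:Victor
Event 1 (swap bag<->lamp: now bag:Victor, lamp:Heidi). State: watch:Bob, bag:Victor, lamp:Heidi
Event 2 (give lamp: Heidi -> Bob). State: watch:Bob, bag:Victor, lamp:Bob
Event 3 (give lamp: Bob -> Heidi). State: watch:Bob, bag:Victor, lamp:Heidi
Event 4 (give watch: Bob -> Victor). State: watch:Victor, bag:Victor, lamp:Heidi
Event 5 (swap watch<->lamp: now watch:Heidi, lamp:Victor). State: watch:Heidi, bag:Victor, lamp:Victor
Event 6 (swap watch<->bag: now watch:Victor, bag:Heidi). State: watch:Victor, bag:Heidi, lamp:Victor
Event 7 (give watch: Victor -> Bob). State: watch:Bob, bag:Heidi, lamp:Victor
Event 8 (swap bag<->watch: now bag:Bob, watch:Heidi). State: watch:Heidi, bag:Bob, lamp:Victor
Event 9 (swap watch<->lamp: now watch:Victor, lamp:Heidi). State: watch:Victor, bag:Bob, lamp:Heidi

Final state: watch:Victor, bag:Bob, lamp:Heidi
Heidi holds: lamp.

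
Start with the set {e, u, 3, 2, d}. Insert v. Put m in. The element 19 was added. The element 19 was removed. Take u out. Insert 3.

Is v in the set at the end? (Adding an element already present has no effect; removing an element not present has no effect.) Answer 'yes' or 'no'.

Tracking the set through each operation:
Start: {2, 3, d, e, u}
Event 1 (add v): added. Set: {2, 3, d, e, u, v}
Event 2 (add m): added. Set: {2, 3, d, e, m, u, v}
Event 3 (add 19): added. Set: {19, 2, 3, d, e, m, u, v}
Event 4 (remove 19): removed. Set: {2, 3, d, e, m, u, v}
Event 5 (remove u): removed. Set: {2, 3, d, e, m, v}
Event 6 (add 3): already present, no change. Set: {2, 3, d, e, m, v}

Final set: {2, 3, d, e, m, v} (size 6)
v is in the final set.

Answer: yes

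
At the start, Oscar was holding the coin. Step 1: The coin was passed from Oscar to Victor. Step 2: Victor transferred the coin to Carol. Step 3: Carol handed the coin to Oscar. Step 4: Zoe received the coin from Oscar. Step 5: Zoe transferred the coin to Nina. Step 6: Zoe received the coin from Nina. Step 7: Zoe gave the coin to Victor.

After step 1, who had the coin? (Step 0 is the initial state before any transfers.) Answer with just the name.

Answer: Victor

Derivation:
Tracking the coin holder through step 1:
After step 0 (start): Oscar
After step 1: Victor

At step 1, the holder is Victor.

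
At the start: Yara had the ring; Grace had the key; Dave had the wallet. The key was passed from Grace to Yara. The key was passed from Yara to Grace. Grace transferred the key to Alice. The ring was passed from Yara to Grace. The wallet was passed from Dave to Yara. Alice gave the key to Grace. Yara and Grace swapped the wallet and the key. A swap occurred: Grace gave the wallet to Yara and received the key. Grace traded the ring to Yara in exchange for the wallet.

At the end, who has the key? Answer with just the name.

Tracking all object holders:
Start: ring:Yara, key:Grace, wallet:Dave
Event 1 (give key: Grace -> Yara). State: ring:Yara, key:Yara, wallet:Dave
Event 2 (give key: Yara -> Grace). State: ring:Yara, key:Grace, wallet:Dave
Event 3 (give key: Grace -> Alice). State: ring:Yara, key:Alice, wallet:Dave
Event 4 (give ring: Yara -> Grace). State: ring:Grace, key:Alice, wallet:Dave
Event 5 (give wallet: Dave -> Yara). State: ring:Grace, key:Alice, wallet:Yara
Event 6 (give key: Alice -> Grace). State: ring:Grace, key:Grace, wallet:Yara
Event 7 (swap wallet<->key: now wallet:Grace, key:Yara). State: ring:Grace, key:Yara, wallet:Grace
Event 8 (swap wallet<->key: now wallet:Yara, key:Grace). State: ring:Grace, key:Grace, wallet:Yara
Event 9 (swap ring<->wallet: now ring:Yara, wallet:Grace). State: ring:Yara, key:Grace, wallet:Grace

Final state: ring:Yara, key:Grace, wallet:Grace
The key is held by Grace.

Answer: Grace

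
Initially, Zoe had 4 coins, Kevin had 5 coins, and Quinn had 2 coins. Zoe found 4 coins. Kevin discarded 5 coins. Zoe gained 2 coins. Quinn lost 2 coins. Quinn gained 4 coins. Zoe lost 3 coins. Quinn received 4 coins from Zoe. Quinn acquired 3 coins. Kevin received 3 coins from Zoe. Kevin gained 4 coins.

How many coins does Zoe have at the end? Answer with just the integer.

Answer: 0

Derivation:
Tracking counts step by step:
Start: Zoe=4, Kevin=5, Quinn=2
Event 1 (Zoe +4): Zoe: 4 -> 8. State: Zoe=8, Kevin=5, Quinn=2
Event 2 (Kevin -5): Kevin: 5 -> 0. State: Zoe=8, Kevin=0, Quinn=2
Event 3 (Zoe +2): Zoe: 8 -> 10. State: Zoe=10, Kevin=0, Quinn=2
Event 4 (Quinn -2): Quinn: 2 -> 0. State: Zoe=10, Kevin=0, Quinn=0
Event 5 (Quinn +4): Quinn: 0 -> 4. State: Zoe=10, Kevin=0, Quinn=4
Event 6 (Zoe -3): Zoe: 10 -> 7. State: Zoe=7, Kevin=0, Quinn=4
Event 7 (Zoe -> Quinn, 4): Zoe: 7 -> 3, Quinn: 4 -> 8. State: Zoe=3, Kevin=0, Quinn=8
Event 8 (Quinn +3): Quinn: 8 -> 11. State: Zoe=3, Kevin=0, Quinn=11
Event 9 (Zoe -> Kevin, 3): Zoe: 3 -> 0, Kevin: 0 -> 3. State: Zoe=0, Kevin=3, Quinn=11
Event 10 (Kevin +4): Kevin: 3 -> 7. State: Zoe=0, Kevin=7, Quinn=11

Zoe's final count: 0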